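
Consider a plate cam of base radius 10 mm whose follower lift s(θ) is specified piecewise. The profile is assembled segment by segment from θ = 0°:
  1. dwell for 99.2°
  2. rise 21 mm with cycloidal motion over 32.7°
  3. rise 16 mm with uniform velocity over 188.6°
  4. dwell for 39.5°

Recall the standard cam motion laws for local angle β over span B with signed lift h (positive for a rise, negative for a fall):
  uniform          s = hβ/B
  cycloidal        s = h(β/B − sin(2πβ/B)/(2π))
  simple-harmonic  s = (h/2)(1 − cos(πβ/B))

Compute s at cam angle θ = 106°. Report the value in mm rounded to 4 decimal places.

seg 1 [0°–99.2°] dwell: s stays 0.0000
seg 2 [99.2°–131.9°] cycloidal, h=21: θ=106° here. β=6.8, B=32.7. 21·(0.2080 − sin(2π·0.2080)/(2π)) = 1.1407 → s = 1.1407

1.1407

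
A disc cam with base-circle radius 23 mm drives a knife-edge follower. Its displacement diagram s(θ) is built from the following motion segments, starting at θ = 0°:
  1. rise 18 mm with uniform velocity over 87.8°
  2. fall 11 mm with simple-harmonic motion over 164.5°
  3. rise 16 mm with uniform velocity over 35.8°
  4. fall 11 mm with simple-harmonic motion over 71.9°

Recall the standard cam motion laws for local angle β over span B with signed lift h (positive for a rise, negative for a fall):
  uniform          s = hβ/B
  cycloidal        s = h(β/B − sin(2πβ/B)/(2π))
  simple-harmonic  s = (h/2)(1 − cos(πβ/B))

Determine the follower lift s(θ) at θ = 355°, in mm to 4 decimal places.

seg 1 [0°–87.8°] uniform, h=18: full span → s += 18 → s = 18.0000
seg 2 [87.8°–252.3°] simple-harmonic, h=-11: full span → s += -11 → s = 7.0000
seg 3 [252.3°–288.1°] uniform, h=16: full span → s += 16 → s = 23.0000
seg 4 [288.1°–360°] simple-harmonic, h=-11: θ=355° here. β=66.9, B=71.9. -11/2·(1 − cos(π·0.9305)) = -10.8693 → s = 12.1307

12.1307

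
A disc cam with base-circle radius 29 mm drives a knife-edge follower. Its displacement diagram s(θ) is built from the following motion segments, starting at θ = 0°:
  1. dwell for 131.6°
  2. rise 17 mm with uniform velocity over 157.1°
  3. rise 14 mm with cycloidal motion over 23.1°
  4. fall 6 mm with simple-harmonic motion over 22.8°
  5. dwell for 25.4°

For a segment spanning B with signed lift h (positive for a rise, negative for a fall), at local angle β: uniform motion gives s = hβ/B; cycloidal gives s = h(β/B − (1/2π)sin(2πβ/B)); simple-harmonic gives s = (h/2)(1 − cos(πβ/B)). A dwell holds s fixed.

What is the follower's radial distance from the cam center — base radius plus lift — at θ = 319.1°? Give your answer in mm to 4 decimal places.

seg 1 [0°–131.6°] dwell: s stays 0.0000
seg 2 [131.6°–288.7°] uniform, h=17: full span → s += 17 → s = 17.0000
seg 3 [288.7°–311.8°] cycloidal, h=14: full span → s += 14 → s = 31.0000
seg 4 [311.8°–334.6°] simple-harmonic, h=-6: θ=319.1° here. β=7.3, B=22.8. -6/2·(1 − cos(π·0.3202)) = -1.3939 → s = 29.6061
radial distance = base radius + s = 29 + 29.6061 = 58.6061

58.6061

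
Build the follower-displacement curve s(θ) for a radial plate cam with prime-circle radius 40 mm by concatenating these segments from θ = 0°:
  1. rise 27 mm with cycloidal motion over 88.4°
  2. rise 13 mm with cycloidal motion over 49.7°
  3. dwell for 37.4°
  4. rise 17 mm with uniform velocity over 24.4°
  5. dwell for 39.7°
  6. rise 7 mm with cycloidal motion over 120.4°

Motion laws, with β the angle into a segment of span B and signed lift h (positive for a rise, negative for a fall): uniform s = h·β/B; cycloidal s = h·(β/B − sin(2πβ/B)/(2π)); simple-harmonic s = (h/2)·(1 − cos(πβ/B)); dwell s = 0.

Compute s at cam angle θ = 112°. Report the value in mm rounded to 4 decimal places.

seg 1 [0°–88.4°] cycloidal, h=27: full span → s += 27 → s = 27.0000
seg 2 [88.4°–138.1°] cycloidal, h=13: θ=112° here. β=23.6, B=49.7. 13·(0.4748 − sin(2π·0.4748)/(2π)) = 5.8474 → s = 32.8474

32.8474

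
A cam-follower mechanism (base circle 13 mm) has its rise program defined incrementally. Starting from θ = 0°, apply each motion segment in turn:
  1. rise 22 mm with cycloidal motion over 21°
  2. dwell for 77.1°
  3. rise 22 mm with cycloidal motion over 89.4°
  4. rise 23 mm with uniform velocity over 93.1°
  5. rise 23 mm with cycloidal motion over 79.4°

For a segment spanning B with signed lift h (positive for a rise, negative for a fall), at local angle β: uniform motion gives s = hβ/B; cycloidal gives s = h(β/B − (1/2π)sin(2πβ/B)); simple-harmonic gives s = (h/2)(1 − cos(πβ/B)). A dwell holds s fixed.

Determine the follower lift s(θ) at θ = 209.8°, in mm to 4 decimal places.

seg 1 [0°–21°] cycloidal, h=22: full span → s += 22 → s = 22.0000
seg 2 [21°–98.1°] dwell: s stays 22.0000
seg 3 [98.1°–187.5°] cycloidal, h=22: full span → s += 22 → s = 44.0000
seg 4 [187.5°–280.6°] uniform, h=23: θ=209.8° here. β=22.3, B=93.1. 23·22.3/93.1 = 5.5091 → s = 49.5091

49.5091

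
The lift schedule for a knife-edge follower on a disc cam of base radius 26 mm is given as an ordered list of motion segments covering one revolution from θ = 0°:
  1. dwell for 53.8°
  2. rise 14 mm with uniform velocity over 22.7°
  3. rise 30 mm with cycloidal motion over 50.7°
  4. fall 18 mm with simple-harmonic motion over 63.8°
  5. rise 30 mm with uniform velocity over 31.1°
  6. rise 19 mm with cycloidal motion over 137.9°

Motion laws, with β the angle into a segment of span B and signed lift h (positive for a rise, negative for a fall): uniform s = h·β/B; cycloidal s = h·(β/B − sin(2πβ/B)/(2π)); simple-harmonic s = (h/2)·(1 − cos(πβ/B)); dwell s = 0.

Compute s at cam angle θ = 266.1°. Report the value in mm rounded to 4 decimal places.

seg 1 [0°–53.8°] dwell: s stays 0.0000
seg 2 [53.8°–76.5°] uniform, h=14: full span → s += 14 → s = 14.0000
seg 3 [76.5°–127.2°] cycloidal, h=30: full span → s += 30 → s = 44.0000
seg 4 [127.2°–191°] simple-harmonic, h=-18: full span → s += -18 → s = 26.0000
seg 5 [191°–222.1°] uniform, h=30: full span → s += 30 → s = 56.0000
seg 6 [222.1°–360°] cycloidal, h=19: θ=266.1° here. β=44, B=137.9. 19·(0.3191 − sin(2π·0.3191)/(2π)) = 3.3188 → s = 59.3188

59.3188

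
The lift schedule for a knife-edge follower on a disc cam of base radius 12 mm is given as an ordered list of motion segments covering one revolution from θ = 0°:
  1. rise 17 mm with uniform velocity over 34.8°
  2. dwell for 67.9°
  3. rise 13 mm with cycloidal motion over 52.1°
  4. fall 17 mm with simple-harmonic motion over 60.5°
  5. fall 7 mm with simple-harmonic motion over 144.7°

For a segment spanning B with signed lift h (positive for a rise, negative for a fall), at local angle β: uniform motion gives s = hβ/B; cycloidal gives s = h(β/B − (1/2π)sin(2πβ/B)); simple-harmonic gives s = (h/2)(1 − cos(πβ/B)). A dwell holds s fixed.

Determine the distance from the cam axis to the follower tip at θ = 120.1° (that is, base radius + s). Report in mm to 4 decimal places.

seg 1 [0°–34.8°] uniform, h=17: full span → s += 17 → s = 17.0000
seg 2 [34.8°–102.7°] dwell: s stays 17.0000
seg 3 [102.7°–154.8°] cycloidal, h=13: θ=120.1° here. β=17.4, B=52.1. 13·(0.3340 − sin(2π·0.3340)/(2π)) = 2.5540 → s = 19.5540
radial distance = base radius + s = 12 + 19.5540 = 31.5540

31.5540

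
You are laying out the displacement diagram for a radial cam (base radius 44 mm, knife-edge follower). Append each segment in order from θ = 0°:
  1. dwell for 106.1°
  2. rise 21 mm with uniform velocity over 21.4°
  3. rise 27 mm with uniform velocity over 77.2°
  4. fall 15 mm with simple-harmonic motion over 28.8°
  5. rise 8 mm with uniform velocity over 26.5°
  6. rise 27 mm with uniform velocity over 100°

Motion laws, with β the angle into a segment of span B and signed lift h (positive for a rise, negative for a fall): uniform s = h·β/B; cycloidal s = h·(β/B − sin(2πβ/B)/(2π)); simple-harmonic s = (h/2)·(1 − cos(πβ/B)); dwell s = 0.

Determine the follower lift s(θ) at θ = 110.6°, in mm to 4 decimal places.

seg 1 [0°–106.1°] dwell: s stays 0.0000
seg 2 [106.1°–127.5°] uniform, h=21: θ=110.6° here. β=4.5, B=21.4. 21·4.5/21.4 = 4.4159 → s = 4.4159

4.4159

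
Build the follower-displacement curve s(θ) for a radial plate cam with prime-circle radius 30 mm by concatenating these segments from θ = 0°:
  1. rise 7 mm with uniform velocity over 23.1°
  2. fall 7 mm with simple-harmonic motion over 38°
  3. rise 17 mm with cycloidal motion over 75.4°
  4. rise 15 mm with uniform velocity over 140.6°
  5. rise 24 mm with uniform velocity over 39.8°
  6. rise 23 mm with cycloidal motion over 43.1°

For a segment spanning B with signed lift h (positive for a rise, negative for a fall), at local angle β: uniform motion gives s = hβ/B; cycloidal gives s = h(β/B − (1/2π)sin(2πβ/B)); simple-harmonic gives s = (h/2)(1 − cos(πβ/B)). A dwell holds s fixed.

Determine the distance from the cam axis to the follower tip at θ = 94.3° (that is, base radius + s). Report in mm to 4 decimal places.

seg 1 [0°–23.1°] uniform, h=7: full span → s += 7 → s = 7.0000
seg 2 [23.1°–61.1°] simple-harmonic, h=-7: full span → s += -7 → s = 0.0000
seg 3 [61.1°–136.5°] cycloidal, h=17: θ=94.3° here. β=33.2, B=75.4. 17·(0.4403 − sin(2π·0.4403)/(2π)) = 6.4944 → s = 6.4944
radial distance = base radius + s = 30 + 6.4944 = 36.4944

36.4944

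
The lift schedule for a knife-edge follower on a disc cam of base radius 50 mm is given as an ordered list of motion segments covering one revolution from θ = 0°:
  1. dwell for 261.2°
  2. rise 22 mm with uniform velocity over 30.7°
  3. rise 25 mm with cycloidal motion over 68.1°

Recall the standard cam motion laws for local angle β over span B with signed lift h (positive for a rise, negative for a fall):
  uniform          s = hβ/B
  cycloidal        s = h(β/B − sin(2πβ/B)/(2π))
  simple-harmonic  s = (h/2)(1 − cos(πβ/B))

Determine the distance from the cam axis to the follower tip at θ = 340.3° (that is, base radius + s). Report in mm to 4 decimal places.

seg 1 [0°–261.2°] dwell: s stays 0.0000
seg 2 [261.2°–291.9°] uniform, h=22: full span → s += 22 → s = 22.0000
seg 3 [291.9°–360°] cycloidal, h=25: θ=340.3° here. β=48.4, B=68.1. 25·(0.7107 − sin(2π·0.7107)/(2π)) = 21.6263 → s = 43.6263
radial distance = base radius + s = 50 + 43.6263 = 93.6263

93.6263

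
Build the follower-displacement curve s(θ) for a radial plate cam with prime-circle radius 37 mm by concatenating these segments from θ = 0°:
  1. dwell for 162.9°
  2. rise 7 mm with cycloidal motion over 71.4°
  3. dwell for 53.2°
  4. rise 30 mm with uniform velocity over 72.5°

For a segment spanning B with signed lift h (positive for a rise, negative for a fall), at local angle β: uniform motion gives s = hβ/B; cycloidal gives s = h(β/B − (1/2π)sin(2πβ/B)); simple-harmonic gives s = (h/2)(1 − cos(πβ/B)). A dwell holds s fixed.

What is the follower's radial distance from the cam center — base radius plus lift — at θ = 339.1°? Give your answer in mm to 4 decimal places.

seg 1 [0°–162.9°] dwell: s stays 0.0000
seg 2 [162.9°–234.3°] cycloidal, h=7: full span → s += 7 → s = 7.0000
seg 3 [234.3°–287.5°] dwell: s stays 7.0000
seg 4 [287.5°–360°] uniform, h=30: θ=339.1° here. β=51.6, B=72.5. 30·51.6/72.5 = 21.3517 → s = 28.3517
radial distance = base radius + s = 37 + 28.3517 = 65.3517

65.3517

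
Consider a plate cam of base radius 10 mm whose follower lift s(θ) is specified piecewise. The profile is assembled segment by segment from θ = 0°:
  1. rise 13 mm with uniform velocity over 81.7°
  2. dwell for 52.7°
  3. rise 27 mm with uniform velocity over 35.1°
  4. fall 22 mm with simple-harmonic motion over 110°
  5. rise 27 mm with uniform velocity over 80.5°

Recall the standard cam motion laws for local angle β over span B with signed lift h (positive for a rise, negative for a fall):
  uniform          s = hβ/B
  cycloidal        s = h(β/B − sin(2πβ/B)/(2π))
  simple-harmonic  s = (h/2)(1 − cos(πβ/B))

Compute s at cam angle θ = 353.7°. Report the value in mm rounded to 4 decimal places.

seg 1 [0°–81.7°] uniform, h=13: full span → s += 13 → s = 13.0000
seg 2 [81.7°–134.4°] dwell: s stays 13.0000
seg 3 [134.4°–169.5°] uniform, h=27: full span → s += 27 → s = 40.0000
seg 4 [169.5°–279.5°] simple-harmonic, h=-22: full span → s += -22 → s = 18.0000
seg 5 [279.5°–360°] uniform, h=27: θ=353.7° here. β=74.2, B=80.5. 27·74.2/80.5 = 24.8870 → s = 42.8870

42.8870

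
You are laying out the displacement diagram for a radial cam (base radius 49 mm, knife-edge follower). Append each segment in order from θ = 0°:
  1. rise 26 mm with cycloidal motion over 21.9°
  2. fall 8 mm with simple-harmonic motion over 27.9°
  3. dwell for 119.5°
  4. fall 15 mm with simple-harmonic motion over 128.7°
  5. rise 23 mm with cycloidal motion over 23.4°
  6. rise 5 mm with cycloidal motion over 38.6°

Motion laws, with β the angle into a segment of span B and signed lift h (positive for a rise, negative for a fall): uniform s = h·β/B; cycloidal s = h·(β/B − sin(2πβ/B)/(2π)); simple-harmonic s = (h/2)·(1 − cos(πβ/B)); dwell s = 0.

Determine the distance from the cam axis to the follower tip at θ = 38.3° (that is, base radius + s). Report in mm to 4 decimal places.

seg 1 [0°–21.9°] cycloidal, h=26: full span → s += 26 → s = 26.0000
seg 2 [21.9°–49.8°] simple-harmonic, h=-8: θ=38.3° here. β=16.4, B=27.9. -8/2·(1 − cos(π·0.5878)) = -5.0896 → s = 20.9104
radial distance = base radius + s = 49 + 20.9104 = 69.9104

69.9104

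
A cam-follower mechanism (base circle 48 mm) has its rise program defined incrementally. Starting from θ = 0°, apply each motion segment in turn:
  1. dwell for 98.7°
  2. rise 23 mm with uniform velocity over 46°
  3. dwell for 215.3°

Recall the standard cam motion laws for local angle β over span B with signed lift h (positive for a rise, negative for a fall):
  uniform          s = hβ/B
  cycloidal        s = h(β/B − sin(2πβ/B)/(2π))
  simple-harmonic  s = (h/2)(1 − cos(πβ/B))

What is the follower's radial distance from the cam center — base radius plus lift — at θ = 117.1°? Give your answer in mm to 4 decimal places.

seg 1 [0°–98.7°] dwell: s stays 0.0000
seg 2 [98.7°–144.7°] uniform, h=23: θ=117.1° here. β=18.4, B=46. 23·18.4/46 = 9.2000 → s = 9.2000
radial distance = base radius + s = 48 + 9.2000 = 57.2000

57.2000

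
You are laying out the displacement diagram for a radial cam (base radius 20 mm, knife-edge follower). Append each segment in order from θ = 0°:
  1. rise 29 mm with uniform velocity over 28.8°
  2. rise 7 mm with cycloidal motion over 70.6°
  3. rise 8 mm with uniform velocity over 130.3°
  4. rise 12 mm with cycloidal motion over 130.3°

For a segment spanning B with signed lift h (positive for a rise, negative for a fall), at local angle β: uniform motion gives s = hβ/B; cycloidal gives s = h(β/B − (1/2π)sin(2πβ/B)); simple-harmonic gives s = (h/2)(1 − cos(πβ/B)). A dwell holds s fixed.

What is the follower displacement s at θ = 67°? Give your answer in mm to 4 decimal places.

seg 1 [0°–28.8°] uniform, h=29: full span → s += 29 → s = 29.0000
seg 2 [28.8°–99.4°] cycloidal, h=7: θ=67° here. β=38.2, B=70.6. 7·(0.5411 − sin(2π·0.5411)/(2π)) = 4.0719 → s = 33.0719

33.0719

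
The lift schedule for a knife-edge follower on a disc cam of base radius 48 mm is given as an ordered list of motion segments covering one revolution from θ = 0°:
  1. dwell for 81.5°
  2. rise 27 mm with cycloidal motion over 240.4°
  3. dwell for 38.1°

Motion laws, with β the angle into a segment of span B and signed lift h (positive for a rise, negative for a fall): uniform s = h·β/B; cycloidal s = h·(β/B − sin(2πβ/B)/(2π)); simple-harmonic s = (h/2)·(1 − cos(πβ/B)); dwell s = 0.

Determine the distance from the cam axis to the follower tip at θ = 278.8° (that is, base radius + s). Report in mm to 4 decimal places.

seg 1 [0°–81.5°] dwell: s stays 0.0000
seg 2 [81.5°–321.9°] cycloidal, h=27: θ=278.8° here. β=197.3, B=240.4. 27·(0.8207 − sin(2π·0.8207)/(2π)) = 26.0393 → s = 26.0393
radial distance = base radius + s = 48 + 26.0393 = 74.0393

74.0393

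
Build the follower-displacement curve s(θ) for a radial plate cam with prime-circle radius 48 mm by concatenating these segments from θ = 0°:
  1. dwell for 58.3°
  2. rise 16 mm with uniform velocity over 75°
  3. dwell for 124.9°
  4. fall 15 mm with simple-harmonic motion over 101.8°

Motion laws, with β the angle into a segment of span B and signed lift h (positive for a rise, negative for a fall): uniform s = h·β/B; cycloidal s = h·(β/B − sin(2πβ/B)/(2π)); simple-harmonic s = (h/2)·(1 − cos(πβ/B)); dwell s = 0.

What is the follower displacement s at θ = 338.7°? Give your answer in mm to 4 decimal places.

seg 1 [0°–58.3°] dwell: s stays 0.0000
seg 2 [58.3°–133.3°] uniform, h=16: full span → s += 16 → s = 16.0000
seg 3 [133.3°–258.2°] dwell: s stays 16.0000
seg 4 [258.2°–360°] simple-harmonic, h=-15: θ=338.7° here. β=80.5, B=101.8. -15/2·(1 − cos(π·0.7908)) = -13.4372 → s = 2.5628

2.5628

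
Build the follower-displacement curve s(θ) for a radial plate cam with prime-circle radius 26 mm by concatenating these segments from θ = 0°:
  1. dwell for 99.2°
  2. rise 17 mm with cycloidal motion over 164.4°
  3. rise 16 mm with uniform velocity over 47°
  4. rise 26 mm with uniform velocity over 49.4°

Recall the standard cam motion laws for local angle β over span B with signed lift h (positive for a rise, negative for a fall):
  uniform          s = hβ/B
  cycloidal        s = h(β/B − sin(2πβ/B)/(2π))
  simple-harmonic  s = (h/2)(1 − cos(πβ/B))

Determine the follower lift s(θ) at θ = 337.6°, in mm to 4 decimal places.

seg 1 [0°–99.2°] dwell: s stays 0.0000
seg 2 [99.2°–263.6°] cycloidal, h=17: full span → s += 17 → s = 17.0000
seg 3 [263.6°–310.6°] uniform, h=16: full span → s += 16 → s = 33.0000
seg 4 [310.6°–360°] uniform, h=26: θ=337.6° here. β=27, B=49.4. 26·27/49.4 = 14.2105 → s = 47.2105

47.2105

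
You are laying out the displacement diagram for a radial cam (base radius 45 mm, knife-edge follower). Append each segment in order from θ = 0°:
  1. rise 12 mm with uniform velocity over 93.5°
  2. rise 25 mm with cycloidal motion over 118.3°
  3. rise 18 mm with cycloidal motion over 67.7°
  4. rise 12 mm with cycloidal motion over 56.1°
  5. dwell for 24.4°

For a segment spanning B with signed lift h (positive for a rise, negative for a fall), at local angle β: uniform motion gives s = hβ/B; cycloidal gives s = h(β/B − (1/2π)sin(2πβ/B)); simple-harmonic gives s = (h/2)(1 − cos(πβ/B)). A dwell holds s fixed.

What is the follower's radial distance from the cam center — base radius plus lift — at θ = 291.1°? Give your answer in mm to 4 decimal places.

seg 1 [0°–93.5°] uniform, h=12: full span → s += 12 → s = 12.0000
seg 2 [93.5°–211.8°] cycloidal, h=25: full span → s += 25 → s = 37.0000
seg 3 [211.8°–279.5°] cycloidal, h=18: full span → s += 18 → s = 55.0000
seg 4 [279.5°–335.6°] cycloidal, h=12: θ=291.1° here. β=11.6, B=56.1. 12·(0.2068 − sin(2π·0.2068)/(2π)) = 0.6414 → s = 55.6414
radial distance = base radius + s = 45 + 55.6414 = 100.6414

100.6414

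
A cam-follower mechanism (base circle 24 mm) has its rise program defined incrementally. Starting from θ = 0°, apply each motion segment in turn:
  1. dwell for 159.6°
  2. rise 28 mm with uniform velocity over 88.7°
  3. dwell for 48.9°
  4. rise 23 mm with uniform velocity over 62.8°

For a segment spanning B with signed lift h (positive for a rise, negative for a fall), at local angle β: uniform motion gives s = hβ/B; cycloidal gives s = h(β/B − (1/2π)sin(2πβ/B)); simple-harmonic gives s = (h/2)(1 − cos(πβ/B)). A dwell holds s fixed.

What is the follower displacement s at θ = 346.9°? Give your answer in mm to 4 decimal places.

seg 1 [0°–159.6°] dwell: s stays 0.0000
seg 2 [159.6°–248.3°] uniform, h=28: full span → s += 28 → s = 28.0000
seg 3 [248.3°–297.2°] dwell: s stays 28.0000
seg 4 [297.2°–360°] uniform, h=23: θ=346.9° here. β=49.7, B=62.8. 23·49.7/62.8 = 18.2022 → s = 46.2022

46.2022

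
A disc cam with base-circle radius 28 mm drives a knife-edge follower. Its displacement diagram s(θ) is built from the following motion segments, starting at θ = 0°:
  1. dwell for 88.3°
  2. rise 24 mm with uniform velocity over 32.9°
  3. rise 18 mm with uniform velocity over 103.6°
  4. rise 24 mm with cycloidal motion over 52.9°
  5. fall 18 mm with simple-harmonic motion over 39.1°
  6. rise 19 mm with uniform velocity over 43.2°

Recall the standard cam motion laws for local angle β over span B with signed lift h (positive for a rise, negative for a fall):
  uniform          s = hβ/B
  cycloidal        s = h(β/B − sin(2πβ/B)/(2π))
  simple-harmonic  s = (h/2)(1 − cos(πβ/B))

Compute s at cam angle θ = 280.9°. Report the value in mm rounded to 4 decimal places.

seg 1 [0°–88.3°] dwell: s stays 0.0000
seg 2 [88.3°–121.2°] uniform, h=24: full span → s += 24 → s = 24.0000
seg 3 [121.2°–224.8°] uniform, h=18: full span → s += 18 → s = 42.0000
seg 4 [224.8°–277.7°] cycloidal, h=24: full span → s += 24 → s = 66.0000
seg 5 [277.7°–316.8°] simple-harmonic, h=-18: θ=280.9° here. β=3.2, B=39.1. -18/2·(1 − cos(π·0.0818)) = -0.2958 → s = 65.7042

65.7042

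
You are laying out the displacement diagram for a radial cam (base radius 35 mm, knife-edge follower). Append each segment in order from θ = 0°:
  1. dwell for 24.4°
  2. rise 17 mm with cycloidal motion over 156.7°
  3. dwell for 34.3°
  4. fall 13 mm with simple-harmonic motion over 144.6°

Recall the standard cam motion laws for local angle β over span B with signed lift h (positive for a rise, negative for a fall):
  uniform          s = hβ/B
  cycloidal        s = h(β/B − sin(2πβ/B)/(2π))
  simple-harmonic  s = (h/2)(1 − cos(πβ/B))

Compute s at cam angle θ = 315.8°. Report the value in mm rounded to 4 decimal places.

seg 1 [0°–24.4°] dwell: s stays 0.0000
seg 2 [24.4°–181.1°] cycloidal, h=17: full span → s += 17 → s = 17.0000
seg 3 [181.1°–215.4°] dwell: s stays 17.0000
seg 4 [215.4°–360°] simple-harmonic, h=-13: θ=315.8° here. β=100.4, B=144.6. -13/2·(1 − cos(π·0.6943)) = -10.2263 → s = 6.7737

6.7737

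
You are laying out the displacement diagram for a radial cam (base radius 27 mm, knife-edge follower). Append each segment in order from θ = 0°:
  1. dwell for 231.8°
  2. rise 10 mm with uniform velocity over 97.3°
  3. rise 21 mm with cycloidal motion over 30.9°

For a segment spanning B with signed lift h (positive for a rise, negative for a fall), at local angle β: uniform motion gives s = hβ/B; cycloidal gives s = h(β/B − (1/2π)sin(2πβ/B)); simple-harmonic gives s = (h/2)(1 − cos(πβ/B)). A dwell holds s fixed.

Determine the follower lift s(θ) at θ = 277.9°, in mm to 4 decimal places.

seg 1 [0°–231.8°] dwell: s stays 0.0000
seg 2 [231.8°–329.1°] uniform, h=10: θ=277.9° here. β=46.1, B=97.3. 10·46.1/97.3 = 4.7379 → s = 4.7379

4.7379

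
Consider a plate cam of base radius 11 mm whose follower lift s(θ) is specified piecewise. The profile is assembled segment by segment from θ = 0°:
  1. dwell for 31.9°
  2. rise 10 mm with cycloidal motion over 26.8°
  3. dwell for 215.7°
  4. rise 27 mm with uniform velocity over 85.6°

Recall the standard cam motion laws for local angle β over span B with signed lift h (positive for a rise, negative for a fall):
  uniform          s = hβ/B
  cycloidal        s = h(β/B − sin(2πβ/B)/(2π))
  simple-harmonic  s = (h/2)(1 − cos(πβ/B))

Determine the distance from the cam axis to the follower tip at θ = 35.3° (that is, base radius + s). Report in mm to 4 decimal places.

seg 1 [0°–31.9°] dwell: s stays 0.0000
seg 2 [31.9°–58.7°] cycloidal, h=10: θ=35.3° here. β=3.4, B=26.8. 10·(0.1269 − sin(2π·0.1269)/(2π)) = 0.1301 → s = 0.1301
radial distance = base radius + s = 11 + 0.1301 = 11.1301

11.1301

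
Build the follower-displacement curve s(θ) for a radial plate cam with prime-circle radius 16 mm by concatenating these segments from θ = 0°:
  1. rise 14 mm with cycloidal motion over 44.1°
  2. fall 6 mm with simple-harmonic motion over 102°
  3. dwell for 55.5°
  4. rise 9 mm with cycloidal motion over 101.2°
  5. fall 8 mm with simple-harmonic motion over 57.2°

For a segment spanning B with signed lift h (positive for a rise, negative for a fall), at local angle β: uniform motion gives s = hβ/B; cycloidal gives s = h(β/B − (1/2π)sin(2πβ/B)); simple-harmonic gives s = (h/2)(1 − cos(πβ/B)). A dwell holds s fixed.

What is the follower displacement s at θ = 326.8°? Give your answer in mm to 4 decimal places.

seg 1 [0°–44.1°] cycloidal, h=14: full span → s += 14 → s = 14.0000
seg 2 [44.1°–146.1°] simple-harmonic, h=-6: full span → s += -6 → s = 8.0000
seg 3 [146.1°–201.6°] dwell: s stays 8.0000
seg 4 [201.6°–302.8°] cycloidal, h=9: full span → s += 9 → s = 17.0000
seg 5 [302.8°–360°] simple-harmonic, h=-8: θ=326.8° here. β=24, B=57.2. -8/2·(1 − cos(π·0.4196)) = -3.0001 → s = 13.9999

13.9999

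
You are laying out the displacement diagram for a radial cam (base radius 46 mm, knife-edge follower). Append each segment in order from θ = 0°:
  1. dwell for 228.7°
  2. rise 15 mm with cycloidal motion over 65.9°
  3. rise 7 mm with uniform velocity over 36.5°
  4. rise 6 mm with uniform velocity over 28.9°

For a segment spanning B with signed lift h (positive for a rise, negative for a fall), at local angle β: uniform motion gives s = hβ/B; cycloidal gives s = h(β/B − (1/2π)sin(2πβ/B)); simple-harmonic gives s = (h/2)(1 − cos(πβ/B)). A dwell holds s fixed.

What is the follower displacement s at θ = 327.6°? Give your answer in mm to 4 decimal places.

seg 1 [0°–228.7°] dwell: s stays 0.0000
seg 2 [228.7°–294.6°] cycloidal, h=15: full span → s += 15 → s = 15.0000
seg 3 [294.6°–331.1°] uniform, h=7: θ=327.6° here. β=33, B=36.5. 7·33/36.5 = 6.3288 → s = 21.3288

21.3288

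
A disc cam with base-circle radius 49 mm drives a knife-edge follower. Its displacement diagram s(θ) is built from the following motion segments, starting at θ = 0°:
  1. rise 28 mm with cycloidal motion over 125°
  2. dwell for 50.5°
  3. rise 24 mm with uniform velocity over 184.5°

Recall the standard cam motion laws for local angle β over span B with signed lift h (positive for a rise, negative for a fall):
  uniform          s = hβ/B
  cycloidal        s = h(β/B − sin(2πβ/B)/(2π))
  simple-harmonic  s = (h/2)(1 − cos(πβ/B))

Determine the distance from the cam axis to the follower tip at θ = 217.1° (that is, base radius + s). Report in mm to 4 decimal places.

seg 1 [0°–125°] cycloidal, h=28: full span → s += 28 → s = 28.0000
seg 2 [125°–175.5°] dwell: s stays 28.0000
seg 3 [175.5°–360°] uniform, h=24: θ=217.1° here. β=41.6, B=184.5. 24·41.6/184.5 = 5.4114 → s = 33.4114
radial distance = base radius + s = 49 + 33.4114 = 82.4114

82.4114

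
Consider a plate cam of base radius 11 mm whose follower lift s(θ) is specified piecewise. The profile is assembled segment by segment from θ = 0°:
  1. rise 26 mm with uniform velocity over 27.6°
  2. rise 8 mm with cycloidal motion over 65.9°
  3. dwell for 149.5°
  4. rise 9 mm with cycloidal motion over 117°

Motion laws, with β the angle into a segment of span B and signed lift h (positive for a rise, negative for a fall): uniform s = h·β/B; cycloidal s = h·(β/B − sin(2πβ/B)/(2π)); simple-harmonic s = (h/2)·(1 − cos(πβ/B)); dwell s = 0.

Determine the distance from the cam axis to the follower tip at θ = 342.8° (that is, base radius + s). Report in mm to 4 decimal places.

seg 1 [0°–27.6°] uniform, h=26: full span → s += 26 → s = 26.0000
seg 2 [27.6°–93.5°] cycloidal, h=8: full span → s += 8 → s = 34.0000
seg 3 [93.5°–243°] dwell: s stays 34.0000
seg 4 [243°–360°] cycloidal, h=9: θ=342.8° here. β=99.8, B=117. 9·(0.8530 − sin(2π·0.8530)/(2π)) = 8.8197 → s = 42.8197
radial distance = base radius + s = 11 + 42.8197 = 53.8197

53.8197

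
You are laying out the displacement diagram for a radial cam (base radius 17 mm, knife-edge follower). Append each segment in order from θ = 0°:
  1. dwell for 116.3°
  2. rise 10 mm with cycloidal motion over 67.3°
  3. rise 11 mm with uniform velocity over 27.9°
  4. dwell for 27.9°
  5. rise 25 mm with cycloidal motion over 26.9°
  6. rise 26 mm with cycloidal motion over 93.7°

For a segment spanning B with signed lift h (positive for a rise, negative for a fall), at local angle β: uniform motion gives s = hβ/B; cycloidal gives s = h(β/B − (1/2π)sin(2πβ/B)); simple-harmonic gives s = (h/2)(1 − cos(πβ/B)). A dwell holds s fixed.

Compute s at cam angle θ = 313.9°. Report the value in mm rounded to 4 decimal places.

seg 1 [0°–116.3°] dwell: s stays 0.0000
seg 2 [116.3°–183.6°] cycloidal, h=10: full span → s += 10 → s = 10.0000
seg 3 [183.6°–211.5°] uniform, h=11: full span → s += 11 → s = 21.0000
seg 4 [211.5°–239.4°] dwell: s stays 21.0000
seg 5 [239.4°–266.3°] cycloidal, h=25: full span → s += 25 → s = 46.0000
seg 6 [266.3°–360°] cycloidal, h=26: θ=313.9° here. β=47.6, B=93.7. 26·(0.5080 − sin(2π·0.5080)/(2π)) = 13.4161 → s = 59.4161

59.4161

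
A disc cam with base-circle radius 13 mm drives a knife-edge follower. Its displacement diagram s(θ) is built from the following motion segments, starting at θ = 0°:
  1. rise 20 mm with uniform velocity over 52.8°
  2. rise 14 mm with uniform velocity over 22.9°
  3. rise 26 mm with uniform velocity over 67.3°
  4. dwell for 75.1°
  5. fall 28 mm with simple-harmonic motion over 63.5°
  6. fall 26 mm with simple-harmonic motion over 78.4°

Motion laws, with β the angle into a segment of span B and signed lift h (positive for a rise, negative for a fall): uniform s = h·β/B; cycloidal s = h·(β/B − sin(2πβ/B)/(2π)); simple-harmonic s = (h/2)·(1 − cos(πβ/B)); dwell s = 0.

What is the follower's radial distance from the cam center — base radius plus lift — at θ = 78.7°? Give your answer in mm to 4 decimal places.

seg 1 [0°–52.8°] uniform, h=20: full span → s += 20 → s = 20.0000
seg 2 [52.8°–75.7°] uniform, h=14: full span → s += 14 → s = 34.0000
seg 3 [75.7°–143°] uniform, h=26: θ=78.7° here. β=3, B=67.3. 26·3/67.3 = 1.1590 → s = 35.1590
radial distance = base radius + s = 13 + 35.1590 = 48.1590

48.1590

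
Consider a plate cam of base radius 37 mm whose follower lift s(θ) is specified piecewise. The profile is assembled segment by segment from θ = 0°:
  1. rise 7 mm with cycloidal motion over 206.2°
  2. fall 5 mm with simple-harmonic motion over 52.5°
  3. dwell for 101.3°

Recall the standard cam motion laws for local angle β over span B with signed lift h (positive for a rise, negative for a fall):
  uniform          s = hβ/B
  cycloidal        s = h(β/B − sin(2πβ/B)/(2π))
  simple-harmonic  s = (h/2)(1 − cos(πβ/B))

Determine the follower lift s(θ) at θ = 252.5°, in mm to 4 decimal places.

seg 1 [0°–206.2°] cycloidal, h=7: full span → s += 7 → s = 7.0000
seg 2 [206.2°–258.7°] simple-harmonic, h=-5: θ=252.5° here. β=46.3, B=52.5. -5/2·(1 − cos(π·0.8819)) = -4.8299 → s = 2.1701

2.1701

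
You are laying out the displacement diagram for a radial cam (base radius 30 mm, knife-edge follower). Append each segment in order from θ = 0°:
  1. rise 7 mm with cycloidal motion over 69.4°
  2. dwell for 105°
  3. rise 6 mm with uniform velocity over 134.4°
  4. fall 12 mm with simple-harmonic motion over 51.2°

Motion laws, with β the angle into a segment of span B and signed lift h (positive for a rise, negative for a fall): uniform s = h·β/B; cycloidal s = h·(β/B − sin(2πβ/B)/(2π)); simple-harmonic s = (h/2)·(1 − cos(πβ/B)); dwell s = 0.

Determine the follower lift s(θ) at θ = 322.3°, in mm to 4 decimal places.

seg 1 [0°–69.4°] cycloidal, h=7: full span → s += 7 → s = 7.0000
seg 2 [69.4°–174.4°] dwell: s stays 7.0000
seg 3 [174.4°–308.8°] uniform, h=6: full span → s += 6 → s = 13.0000
seg 4 [308.8°–360°] simple-harmonic, h=-12: θ=322.3° here. β=13.5, B=51.2. -12/2·(1 − cos(π·0.2637)) = -1.9434 → s = 11.0566

11.0566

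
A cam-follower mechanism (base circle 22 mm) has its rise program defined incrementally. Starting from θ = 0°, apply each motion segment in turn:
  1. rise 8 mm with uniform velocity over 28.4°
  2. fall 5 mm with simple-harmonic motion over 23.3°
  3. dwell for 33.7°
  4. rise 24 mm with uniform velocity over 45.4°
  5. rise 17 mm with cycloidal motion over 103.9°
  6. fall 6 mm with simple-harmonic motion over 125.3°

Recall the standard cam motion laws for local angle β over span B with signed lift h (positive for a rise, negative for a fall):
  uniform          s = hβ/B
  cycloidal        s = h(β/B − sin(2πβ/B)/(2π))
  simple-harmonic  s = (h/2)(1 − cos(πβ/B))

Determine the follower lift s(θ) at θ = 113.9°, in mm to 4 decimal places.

seg 1 [0°–28.4°] uniform, h=8: full span → s += 8 → s = 8.0000
seg 2 [28.4°–51.7°] simple-harmonic, h=-5: full span → s += -5 → s = 3.0000
seg 3 [51.7°–85.4°] dwell: s stays 3.0000
seg 4 [85.4°–130.8°] uniform, h=24: θ=113.9° here. β=28.5, B=45.4. 24·28.5/45.4 = 15.0661 → s = 18.0661

18.0661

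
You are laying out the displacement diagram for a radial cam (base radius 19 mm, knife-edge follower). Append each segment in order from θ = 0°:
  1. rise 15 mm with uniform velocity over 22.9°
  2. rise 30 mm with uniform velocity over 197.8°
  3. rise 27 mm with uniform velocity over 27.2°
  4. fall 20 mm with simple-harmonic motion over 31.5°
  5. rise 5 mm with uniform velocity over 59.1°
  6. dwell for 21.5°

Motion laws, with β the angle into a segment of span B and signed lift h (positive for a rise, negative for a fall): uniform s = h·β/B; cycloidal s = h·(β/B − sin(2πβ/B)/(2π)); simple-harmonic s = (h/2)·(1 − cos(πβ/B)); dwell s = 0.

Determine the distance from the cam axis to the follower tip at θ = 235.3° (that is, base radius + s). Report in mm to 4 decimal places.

seg 1 [0°–22.9°] uniform, h=15: full span → s += 15 → s = 15.0000
seg 2 [22.9°–220.7°] uniform, h=30: full span → s += 30 → s = 45.0000
seg 3 [220.7°–247.9°] uniform, h=27: θ=235.3° here. β=14.6, B=27.2. 27·14.6/27.2 = 14.4926 → s = 59.4926
radial distance = base radius + s = 19 + 59.4926 = 78.4926

78.4926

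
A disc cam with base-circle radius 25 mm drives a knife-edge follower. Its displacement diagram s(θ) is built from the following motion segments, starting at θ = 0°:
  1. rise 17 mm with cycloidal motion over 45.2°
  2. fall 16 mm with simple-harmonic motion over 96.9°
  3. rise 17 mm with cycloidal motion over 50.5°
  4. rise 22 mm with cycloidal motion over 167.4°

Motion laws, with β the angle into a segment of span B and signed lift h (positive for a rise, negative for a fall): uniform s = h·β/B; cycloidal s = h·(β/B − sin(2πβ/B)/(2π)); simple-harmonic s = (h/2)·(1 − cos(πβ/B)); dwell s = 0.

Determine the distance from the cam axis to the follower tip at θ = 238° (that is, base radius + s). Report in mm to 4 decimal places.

seg 1 [0°–45.2°] cycloidal, h=17: full span → s += 17 → s = 17.0000
seg 2 [45.2°–142.1°] simple-harmonic, h=-16: full span → s += -16 → s = 1.0000
seg 3 [142.1°–192.6°] cycloidal, h=17: full span → s += 17 → s = 18.0000
seg 4 [192.6°–360°] cycloidal, h=22: θ=238° here. β=45.4, B=167.4. 22·(0.2712 − sin(2π·0.2712)/(2π)) = 2.4962 → s = 20.4962
radial distance = base radius + s = 25 + 20.4962 = 45.4962

45.4962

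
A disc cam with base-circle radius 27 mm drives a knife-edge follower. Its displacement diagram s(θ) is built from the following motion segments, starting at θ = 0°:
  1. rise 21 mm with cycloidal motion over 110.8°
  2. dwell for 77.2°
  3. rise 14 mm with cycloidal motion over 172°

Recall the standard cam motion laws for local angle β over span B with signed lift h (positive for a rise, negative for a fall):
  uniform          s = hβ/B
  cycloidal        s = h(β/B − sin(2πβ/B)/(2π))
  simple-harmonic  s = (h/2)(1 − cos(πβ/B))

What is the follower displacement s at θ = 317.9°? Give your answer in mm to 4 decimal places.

seg 1 [0°–110.8°] cycloidal, h=21: full span → s += 21 → s = 21.0000
seg 2 [110.8°–188°] dwell: s stays 21.0000
seg 3 [188°–360°] cycloidal, h=14: θ=317.9° here. β=129.9, B=172. 14·(0.7552 − sin(2π·0.7552)/(2π)) = 12.8002 → s = 33.8002

33.8002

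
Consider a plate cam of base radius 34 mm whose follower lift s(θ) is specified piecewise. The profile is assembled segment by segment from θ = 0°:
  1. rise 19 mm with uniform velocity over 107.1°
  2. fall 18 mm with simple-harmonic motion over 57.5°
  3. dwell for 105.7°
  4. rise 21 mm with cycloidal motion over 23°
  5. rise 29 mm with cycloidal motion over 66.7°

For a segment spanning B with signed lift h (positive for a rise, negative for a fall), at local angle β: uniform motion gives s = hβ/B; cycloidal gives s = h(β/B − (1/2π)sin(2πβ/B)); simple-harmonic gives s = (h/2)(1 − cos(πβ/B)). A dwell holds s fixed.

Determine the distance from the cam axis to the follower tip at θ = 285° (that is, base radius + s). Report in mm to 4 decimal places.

seg 1 [0°–107.1°] uniform, h=19: full span → s += 19 → s = 19.0000
seg 2 [107.1°–164.6°] simple-harmonic, h=-18: full span → s += -18 → s = 1.0000
seg 3 [164.6°–270.3°] dwell: s stays 1.0000
seg 4 [270.3°–293.3°] cycloidal, h=21: θ=285° here. β=14.7, B=23. 21·(0.6391 − sin(2π·0.6391)/(2π)) = 15.9853 → s = 16.9853
radial distance = base radius + s = 34 + 16.9853 = 50.9853

50.9853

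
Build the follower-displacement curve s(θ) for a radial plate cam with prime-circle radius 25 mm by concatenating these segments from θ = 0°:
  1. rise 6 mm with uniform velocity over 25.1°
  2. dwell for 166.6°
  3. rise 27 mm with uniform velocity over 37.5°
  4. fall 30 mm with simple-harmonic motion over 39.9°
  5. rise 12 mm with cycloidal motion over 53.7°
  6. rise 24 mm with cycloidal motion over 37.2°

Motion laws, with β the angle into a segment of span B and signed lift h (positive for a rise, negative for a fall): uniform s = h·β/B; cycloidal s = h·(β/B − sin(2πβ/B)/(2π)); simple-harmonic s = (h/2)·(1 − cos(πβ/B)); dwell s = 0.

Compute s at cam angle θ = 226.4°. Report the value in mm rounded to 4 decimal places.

seg 1 [0°–25.1°] uniform, h=6: full span → s += 6 → s = 6.0000
seg 2 [25.1°–191.7°] dwell: s stays 6.0000
seg 3 [191.7°–229.2°] uniform, h=27: θ=226.4° here. β=34.7, B=37.5. 27·34.7/37.5 = 24.9840 → s = 30.9840

30.9840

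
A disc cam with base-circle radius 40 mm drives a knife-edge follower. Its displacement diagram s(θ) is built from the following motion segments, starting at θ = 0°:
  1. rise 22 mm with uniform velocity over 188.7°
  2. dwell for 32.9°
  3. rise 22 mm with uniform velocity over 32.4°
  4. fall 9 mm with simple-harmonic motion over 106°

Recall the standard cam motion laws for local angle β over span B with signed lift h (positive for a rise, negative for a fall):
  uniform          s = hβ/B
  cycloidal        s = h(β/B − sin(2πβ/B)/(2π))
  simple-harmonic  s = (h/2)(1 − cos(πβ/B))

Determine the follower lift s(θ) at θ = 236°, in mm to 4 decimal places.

seg 1 [0°–188.7°] uniform, h=22: full span → s += 22 → s = 22.0000
seg 2 [188.7°–221.6°] dwell: s stays 22.0000
seg 3 [221.6°–254°] uniform, h=22: θ=236° here. β=14.4, B=32.4. 22·14.4/32.4 = 9.7778 → s = 31.7778

31.7778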